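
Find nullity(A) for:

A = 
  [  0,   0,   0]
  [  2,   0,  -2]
nullity(A) = 2

Row reduce:
Swap R1 ↔ R2
REF = 
  [  2,   0,  -2]
  [  0,   0,   0]
Pivot columns: 1 → 1 pivot.
rank(A) = 1, so nullity(A) = 3 - 1 = 2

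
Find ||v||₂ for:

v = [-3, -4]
5

||v||₂ = √((-3)² + (-4)²) = √25 = 5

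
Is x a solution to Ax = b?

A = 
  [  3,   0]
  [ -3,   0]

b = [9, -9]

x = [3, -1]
Yes

Ax = [9, -9] = b ✓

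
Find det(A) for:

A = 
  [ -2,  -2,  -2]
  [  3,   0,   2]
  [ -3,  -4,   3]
38

Cofactor expansion along row 1:
det(A) = (-2)·((0)(3) - (2)(-4)) - (-2)·((3)(3) - (2)(-3)) + (-2)·((3)(-4) - (0)(-3))
  = (-2)(8) - (-2)(15) + (-2)(-12)
  = 38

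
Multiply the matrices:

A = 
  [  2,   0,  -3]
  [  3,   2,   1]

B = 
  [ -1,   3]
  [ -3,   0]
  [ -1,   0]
A is 2×3 and B is 3×2, so AB is 2×2. Each entry is (row of A)·(column of B):
AB[1,1] = (2)(-1) + (0)(-3) + (-3)(-1) = 1
AB[1,2] = (2)(3) + (0)(0) + (-3)(0) = 6
AB[2,1] = (3)(-1) + (2)(-3) + (1)(-1) = -10
AB[2,2] = (3)(3) + (2)(0) + (1)(0) = 9

AB = 
  [  1,   6]
  [-10,   9]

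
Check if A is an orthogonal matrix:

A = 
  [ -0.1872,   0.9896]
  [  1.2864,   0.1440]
No

AᵀA = 
  [  1.6899,   0]
  [  0,   1]
≠ I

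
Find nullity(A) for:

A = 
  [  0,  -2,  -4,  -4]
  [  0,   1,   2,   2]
nullity(A) = 3

Row reduce:
R2 → R2 + (1/2)·R1
REF = 
  [  0,  -2,  -4,  -4]
  [  0,   0,   0,   0]
Pivot columns: 2 → 1 pivot.
rank(A) = 1, so nullity(A) = 4 - 1 = 3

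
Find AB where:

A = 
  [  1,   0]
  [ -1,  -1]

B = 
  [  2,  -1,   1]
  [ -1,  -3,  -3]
A is 2×2 and B is 2×3, so AB is 2×3. Each entry is (row of A)·(column of B):
AB[1,1] = (1)(2) + (0)(-1) = 2
AB[1,2] = (1)(-1) + (0)(-3) = -1
AB[1,3] = (1)(1) + (0)(-3) = 1
AB[2,1] = (-1)(2) + (-1)(-1) = -1
AB[2,2] = (-1)(-1) + (-1)(-3) = 4
AB[2,3] = (-1)(1) + (-1)(-3) = 2

AB = 
  [  2,  -1,   1]
  [ -1,   4,   2]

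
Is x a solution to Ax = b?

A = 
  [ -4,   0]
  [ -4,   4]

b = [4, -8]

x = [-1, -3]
Yes

Ax = [4, -8] = b ✓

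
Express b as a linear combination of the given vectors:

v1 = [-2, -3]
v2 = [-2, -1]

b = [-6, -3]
c1 = 0, c2 = 3

b = 0·v1 + 3·v2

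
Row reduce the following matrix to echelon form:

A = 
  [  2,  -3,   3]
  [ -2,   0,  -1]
Row operations:
R2 → R2 + (1)·R1

Resulting echelon form:
REF = 
  [  2,  -3,   3]
  [  0,  -3,   2]

Rank = 2 (number of non-zero pivot rows).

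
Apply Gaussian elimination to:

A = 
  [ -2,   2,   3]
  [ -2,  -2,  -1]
Row operations:
R2 → R2 - (1)·R1

Resulting echelon form:
REF = 
  [ -2,   2,   3]
  [  0,  -4,  -4]

Rank = 2 (number of non-zero pivot rows).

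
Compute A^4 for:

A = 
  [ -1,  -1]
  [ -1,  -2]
A² = A·A:
A²[1,1] = (-1)(-1) + (-1)(-1) = 2
A²[1,2] = (-1)(-1) + (-1)(-2) = 3
A²[2,1] = (-1)(-1) + (-2)(-1) = 3
A²[2,2] = (-1)(-1) + (-2)(-2) = 5
A² = 
  [  2,   3]
  [  3,   5]

A^3 = A^2·A:
A^3[1,1] = (2)(-1) + (3)(-1) = -5
A^3[1,2] = (2)(-1) + (3)(-2) = -8
A^3[2,1] = (3)(-1) + (5)(-1) = -8
A^3[2,2] = (3)(-1) + (5)(-2) = -13
A^3 = 
  [ -5,  -8]
  [ -8, -13]

A^4 = A^3·A:
A^4[1,1] = (-5)(-1) + (-8)(-1) = 13
A^4[1,2] = (-5)(-1) + (-8)(-2) = 21
A^4[2,1] = (-8)(-1) + (-13)(-1) = 21
A^4[2,2] = (-8)(-1) + (-13)(-2) = 34
A^4 = 
  [ 13,  21]
  [ 21,  34]

Therefore
A^4 = 
  [ 13,  21]
  [ 21,  34]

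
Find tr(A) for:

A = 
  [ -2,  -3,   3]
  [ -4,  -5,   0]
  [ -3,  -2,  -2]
-9

tr(A) = -2 + -5 + -2 = -9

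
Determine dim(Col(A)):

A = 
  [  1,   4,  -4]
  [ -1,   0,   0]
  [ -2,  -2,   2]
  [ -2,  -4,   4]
dim(Col(A)) = 2

Row reduce:
R2 → R2 + (1)·R1
R3 → R3 + (2)·R1
R4 → R4 + (2)·R1
R3 → R3 - (3/2)·R2
R4 → R4 - (1)·R2
REF = 
  [  1,   4,  -4]
  [  0,   4,  -4]
  [  0,   0,   0]
  [  0,   0,   0]
Pivot columns: 1, 2 → 2 pivots.
dim(Col(A)) = number of pivot columns = 2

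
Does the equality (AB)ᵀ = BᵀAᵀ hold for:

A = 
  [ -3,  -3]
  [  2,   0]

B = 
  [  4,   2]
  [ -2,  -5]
Yes

(AB)ᵀ = 
  [ -6,   8]
  [  9,   4]

BᵀAᵀ = 
  [ -6,   8]
  [  9,   4]

Both sides are equal — this is the standard identity (AB)ᵀ = BᵀAᵀ, which holds for all A, B.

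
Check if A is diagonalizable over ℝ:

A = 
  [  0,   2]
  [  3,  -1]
Yes

tr(A) = -1, det(A) = -6
Characteristic polynomial: λ² - tr(A)λ + det(A) = λ² + λ - 6
λ² + λ - 6 = (λ + 3)(λ - 2)
Eigenvalues: 2, -3
λ=-3: alg. mult. = 1, geom. mult. = 2 - rank(A - (-3)I) = 2 - 1 = 1
λ=2: alg. mult. = 1, geom. mult. = 2 - rank(A - (2)I) = 2 - 1 = 1
Sum of geometric multiplicities equals n, so A has n independent eigenvectors.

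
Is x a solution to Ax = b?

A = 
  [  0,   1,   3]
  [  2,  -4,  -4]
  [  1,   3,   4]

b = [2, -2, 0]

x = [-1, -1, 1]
Yes

Ax = [2, -2, 0] = b ✓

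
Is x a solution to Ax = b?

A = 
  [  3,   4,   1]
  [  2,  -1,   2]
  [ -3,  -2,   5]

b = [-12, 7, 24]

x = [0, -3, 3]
No

Ax = [-9, 9, 21] ≠ b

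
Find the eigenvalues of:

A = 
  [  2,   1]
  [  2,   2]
λ = 2 + √2, 2 - √2  (≈ 3.414, 0.5858)

tr(A) = 4, det(A) = 2
Characteristic polynomial: λ² - tr(A)λ + det(A) = λ² - 4λ + 2
λ² - 4λ + 2 = 0  ⇒  λ = (4 ± √((-4)² - 4·(2)))/2 = (4 ± √(8))/2
  = 2 + √2,  2 - √2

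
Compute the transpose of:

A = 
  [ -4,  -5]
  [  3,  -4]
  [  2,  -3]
Aᵀ = 
  [ -4,   3,   2]
  [ -5,  -4,  -3]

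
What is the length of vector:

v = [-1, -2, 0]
2.236

||v||₂ = √((-1)² + (-2)² + (0)²) = √5 = 2.236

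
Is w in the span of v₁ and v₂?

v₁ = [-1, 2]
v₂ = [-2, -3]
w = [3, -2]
Yes

Form the augmented matrix and row-reduce:
[v₁|v₂|w] = 
  [ -1,  -2,   3]
  [  2,  -3,  -2]
R2 → R2 + (2)·R1
REF = 
  [ -1,  -2,   3]
  [  0,  -7,   4]

No row of the form [0 0 | nonzero], so the system is consistent. Back-substitution gives c₁ = -13/7, c₂ = -4/7: w = (-13/7)·v₁ + (-4/7)·v₂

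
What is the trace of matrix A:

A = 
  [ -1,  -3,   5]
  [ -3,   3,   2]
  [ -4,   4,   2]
4

tr(A) = -1 + 3 + 2 = 4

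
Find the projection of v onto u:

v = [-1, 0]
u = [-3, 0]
proj_u(v) = [-1, 0]

v·u = (-1)(-3) + (0)(0) = 3
u·u = (-3)² + (0)² = 9
proj_u(v) = (v·u / u·u) × u = (3/9) × u = (1/3) × u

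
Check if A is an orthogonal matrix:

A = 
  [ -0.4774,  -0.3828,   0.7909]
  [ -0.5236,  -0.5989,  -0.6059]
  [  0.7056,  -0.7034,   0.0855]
Yes

AᵀA = 
  [  0.9999,   0,   0]
  [  0,   1,   0]
  [  0,   0,   0.9999]
≈ I (equal to I up to the 4-dp rounding of the entries)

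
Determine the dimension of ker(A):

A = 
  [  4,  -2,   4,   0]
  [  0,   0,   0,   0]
nullity(A) = 3

Row reduce:
(no row operations needed)
REF = 
  [  4,  -2,   4,   0]
  [  0,   0,   0,   0]
Pivot columns: 1 → 1 pivot.
rank(A) = 1, so nullity(A) = 4 - 1 = 3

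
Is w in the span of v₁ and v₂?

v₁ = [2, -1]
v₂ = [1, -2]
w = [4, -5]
Yes

Form the augmented matrix and row-reduce:
[v₁|v₂|w] = 
  [  2,   1,   4]
  [ -1,  -2,  -5]
R2 → R2 + (1/2)·R1
REF = 
  [   2,    1,    4]
  [   0, -3/2,   -3]

No row of the form [0 0 | nonzero], so the system is consistent. Back-substitution gives c₁ = 1, c₂ = 2: w = (1)·v₁ + (2)·v₂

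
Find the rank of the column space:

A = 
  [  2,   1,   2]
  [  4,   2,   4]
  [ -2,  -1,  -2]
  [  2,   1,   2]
dim(Col(A)) = 1

Row reduce:
R2 → R2 - (2)·R1
R3 → R3 + (1)·R1
R4 → R4 - (1)·R1
REF = 
  [  2,   1,   2]
  [  0,   0,   0]
  [  0,   0,   0]
  [  0,   0,   0]
Pivot columns: 1 → 1 pivot.
dim(Col(A)) = number of pivot columns = 1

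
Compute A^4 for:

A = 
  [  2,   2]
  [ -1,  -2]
A² = A·A:
A²[1,1] = (2)(2) + (2)(-1) = 2
A²[1,2] = (2)(2) + (2)(-2) = 0
A²[2,1] = (-1)(2) + (-2)(-1) = 0
A²[2,2] = (-1)(2) + (-2)(-2) = 2
A² = 
  [  2,   0]
  [  0,   2]

A^3 = A^2·A:
A^3[1,1] = (2)(2) + (0)(-1) = 4
A^3[1,2] = (2)(2) + (0)(-2) = 4
A^3[2,1] = (0)(2) + (2)(-1) = -2
A^3[2,2] = (0)(2) + (2)(-2) = -4
A^3 = 
  [  4,   4]
  [ -2,  -4]

A^4 = A^3·A:
A^4[1,1] = (4)(2) + (4)(-1) = 4
A^4[1,2] = (4)(2) + (4)(-2) = 0
A^4[2,1] = (-2)(2) + (-4)(-1) = 0
A^4[2,2] = (-2)(2) + (-4)(-2) = 4
A^4 = 
  [  4,   0]
  [  0,   4]

Therefore
A^4 = 
  [  4,   0]
  [  0,   4]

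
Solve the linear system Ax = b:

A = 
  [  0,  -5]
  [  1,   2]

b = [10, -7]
Row reduce the augmented matrix [A|b]:
Swap R1 ↔ R2
REF = 
  [  1,   2,  -7]
  [  0,  -5,  10]

Back-substitution:
x₂ = 10 / (-5) = -2
x₁ = (-7 - (2)(-2)) / 1 = -3

x = [-3, -2]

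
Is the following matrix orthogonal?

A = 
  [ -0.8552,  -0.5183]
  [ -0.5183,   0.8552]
Yes

AᵀA = 
  [  1,   0]
  [  0,   1]
≈ I (equal to I up to the 4-dp rounding of the entries)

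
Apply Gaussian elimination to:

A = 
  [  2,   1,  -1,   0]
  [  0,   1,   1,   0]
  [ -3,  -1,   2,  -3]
Row operations:
R3 → R3 + (3/2)·R1
R3 → R3 - (1/2)·R2

Resulting echelon form:
REF = 
  [  2,   1,  -1,   0]
  [  0,   1,   1,   0]
  [  0,   0,   0,  -3]

Rank = 3 (number of non-zero pivot rows).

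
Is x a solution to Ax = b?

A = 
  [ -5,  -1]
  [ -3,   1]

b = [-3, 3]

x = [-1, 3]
No

Ax = [2, 6] ≠ b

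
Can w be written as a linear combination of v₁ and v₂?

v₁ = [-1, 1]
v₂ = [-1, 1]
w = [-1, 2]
No

Form the augmented matrix and row-reduce:
[v₁|v₂|w] = 
  [ -1,  -1,  -1]
  [  1,   1,   2]
R2 → R2 + (1)·R1
REF = 
  [ -1,  -1,  -1]
  [  0,   0,   1]

Row 2 reads [0 0 | 1], i.e. 0 = 1, so the system is inconsistent and w ∉ span{v₁, v₂}.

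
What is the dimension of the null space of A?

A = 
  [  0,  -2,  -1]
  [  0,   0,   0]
nullity(A) = 2

Row reduce:
(no row operations needed)
REF = 
  [  0,  -2,  -1]
  [  0,   0,   0]
Pivot columns: 2 → 1 pivot.
rank(A) = 1, so nullity(A) = 3 - 1 = 2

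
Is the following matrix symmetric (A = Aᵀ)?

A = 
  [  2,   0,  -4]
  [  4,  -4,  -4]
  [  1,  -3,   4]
No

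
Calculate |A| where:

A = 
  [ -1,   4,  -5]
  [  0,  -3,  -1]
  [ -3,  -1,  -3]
49

Cofactor expansion along row 1:
det(A) = (-1)·((-3)(-3) - (-1)(-1)) - (4)·((0)(-3) - (-1)(-3)) + (-5)·((0)(-1) - (-3)(-3))
  = (-1)(8) - (4)(-3) + (-5)(-9)
  = 49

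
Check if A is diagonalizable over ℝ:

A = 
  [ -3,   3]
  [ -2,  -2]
No

tr(A) = -5, det(A) = 12
Characteristic polynomial: λ² - tr(A)λ + det(A) = λ² + 5λ + 12
λ² + 5λ + 12 = 0  ⇒  λ = (-5 ± √((5)² - 4·(12)))/2 = (-5 ± √(-23))/2
  = (-5 + i√23)/2,  (-5 - i√23)/2
Eigenvalues: (-5 + i√23)/2, (-5 - i√23)/2  (≈ -2.5 + 2.398i, -2.5 - 2.398i)
Has complex eigenvalues (not diagonalizable over ℝ).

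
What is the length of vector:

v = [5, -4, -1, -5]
8.185

||v||₂ = √((5)² + (-4)² + (-1)² + (-5)²) = √67 = 8.185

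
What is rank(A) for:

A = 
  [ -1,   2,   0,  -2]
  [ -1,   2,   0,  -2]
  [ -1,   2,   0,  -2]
Row reduce:
R2 → R2 - (1)·R1
R3 → R3 - (1)·R1
REF = 
  [ -1,   2,   0,  -2]
  [  0,   0,   0,   0]
  [  0,   0,   0,   0]
Pivot columns: 1 → 1 pivot.

rank(A) = 1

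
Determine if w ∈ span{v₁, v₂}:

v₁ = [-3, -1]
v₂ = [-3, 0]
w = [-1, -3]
Yes

Form the augmented matrix and row-reduce:
[v₁|v₂|w] = 
  [ -3,  -3,  -1]
  [ -1,   0,  -3]
R2 → R2 - (1/3)·R1
REF = 
  [  -3,   -3,   -1]
  [   0,    1, -8/3]

No row of the form [0 0 | nonzero], so the system is consistent. Back-substitution gives c₁ = 3, c₂ = -8/3: w = (3)·v₁ + (-8/3)·v₂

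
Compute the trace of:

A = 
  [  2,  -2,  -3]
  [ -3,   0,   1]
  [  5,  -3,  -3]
-1

tr(A) = 2 + 0 + -3 = -1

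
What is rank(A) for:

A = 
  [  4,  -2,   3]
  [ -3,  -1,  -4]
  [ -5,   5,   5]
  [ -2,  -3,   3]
rank(A) = 3

Row reduce:
R2 → R2 + (3/4)·R1
R3 → R3 + (5/4)·R1
R4 → R4 + (1/2)·R1
R3 → R3 + (1)·R2
R4 → R4 - (8/5)·R2
R4 → R4 - (73/70)·R3
REF = 
  [   4,   -2,    3]
  [   0, -5/2, -7/4]
  [   0,    0,    7]
  [   0,    0,    0]
Pivot columns: 1, 2, 3 → 3 pivots.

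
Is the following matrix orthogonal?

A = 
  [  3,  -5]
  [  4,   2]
No

AᵀA = 
  [ 25,  -7]
  [ -7,  29]
≠ I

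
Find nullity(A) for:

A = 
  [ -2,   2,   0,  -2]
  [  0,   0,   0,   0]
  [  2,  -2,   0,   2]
nullity(A) = 3

Row reduce:
R3 → R3 + (1)·R1
REF = 
  [ -2,   2,   0,  -2]
  [  0,   0,   0,   0]
  [  0,   0,   0,   0]
Pivot columns: 1 → 1 pivot.
rank(A) = 1, so nullity(A) = 4 - 1 = 3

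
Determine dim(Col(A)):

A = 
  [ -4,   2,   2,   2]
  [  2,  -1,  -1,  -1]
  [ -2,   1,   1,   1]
Row reduce:
R2 → R2 + (1/2)·R1
R3 → R3 - (1/2)·R1
REF = 
  [ -4,   2,   2,   2]
  [  0,   0,   0,   0]
  [  0,   0,   0,   0]
Pivot columns: 1 → 1 pivot.
dim(Col(A)) = number of pivot columns = 1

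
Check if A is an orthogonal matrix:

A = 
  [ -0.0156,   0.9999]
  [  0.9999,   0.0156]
Yes

AᵀA = 
  [  1,   0]
  [  0,   1]
≈ I (equal to I up to the 4-dp rounding of the entries)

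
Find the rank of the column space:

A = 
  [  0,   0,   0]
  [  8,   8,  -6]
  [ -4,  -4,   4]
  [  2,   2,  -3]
Row reduce:
Swap R1 ↔ R2
R3 → R3 + (1/2)·R1
R4 → R4 - (1/4)·R1
Swap R2 ↔ R3
R4 → R4 + (3/2)·R2
REF = 
  [  8,   8,  -6]
  [  0,   0,   1]
  [  0,   0,   0]
  [  0,   0,   0]
Pivot columns: 1, 3 → 2 pivots.
dim(Col(A)) = number of pivot columns = 2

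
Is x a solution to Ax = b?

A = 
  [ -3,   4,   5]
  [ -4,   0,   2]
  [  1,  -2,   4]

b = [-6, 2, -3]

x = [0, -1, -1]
No

Ax = [-9, -2, -2] ≠ b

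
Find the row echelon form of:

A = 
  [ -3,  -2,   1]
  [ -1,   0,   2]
Row operations:
R2 → R2 - (1/3)·R1

Resulting echelon form:
REF = 
  [ -3,  -2,   1]
  [  0, 2/3, 5/3]

Rank = 2 (number of non-zero pivot rows).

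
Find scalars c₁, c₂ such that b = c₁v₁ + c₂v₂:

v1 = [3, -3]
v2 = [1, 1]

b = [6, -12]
c1 = 3, c2 = -3

b = 3·v1 + -3·v2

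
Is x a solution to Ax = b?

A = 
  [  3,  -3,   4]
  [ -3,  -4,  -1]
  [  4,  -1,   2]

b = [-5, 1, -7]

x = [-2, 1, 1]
Yes

Ax = [-5, 1, -7] = b ✓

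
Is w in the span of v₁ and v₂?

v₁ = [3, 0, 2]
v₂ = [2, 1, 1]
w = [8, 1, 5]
Yes

Form the augmented matrix and row-reduce:
[v₁|v₂|w] = 
  [  3,   2,   8]
  [  0,   1,   1]
  [  2,   1,   5]
R3 → R3 - (2/3)·R1
R3 → R3 + (1/3)·R2
REF = 
  [  3,   2,   8]
  [  0,   1,   1]
  [  0,   0,   0]

No row of the form [0 0 | nonzero], so the system is consistent. Back-substitution gives c₁ = 2, c₂ = 1: w = (2)·v₁ + (1)·v₂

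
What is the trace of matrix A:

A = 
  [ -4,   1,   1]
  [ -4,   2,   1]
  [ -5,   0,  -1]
-3

tr(A) = -4 + 2 + -1 = -3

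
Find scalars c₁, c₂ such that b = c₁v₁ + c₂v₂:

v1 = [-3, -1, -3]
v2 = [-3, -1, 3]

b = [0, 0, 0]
c1 = 0, c2 = 0

b = 0·v1 + 0·v2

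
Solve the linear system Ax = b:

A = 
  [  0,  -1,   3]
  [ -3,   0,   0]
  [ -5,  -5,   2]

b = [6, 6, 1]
x = [-2, 3, 3]

Row reduce the augmented matrix [A|b]:
Swap R1 ↔ R2
R3 → R3 - (5/3)·R1
R3 → R3 - (5)·R2
REF = 
  [ -3,   0,   0,   6]
  [  0,  -1,   3,   6]
  [  0,   0, -13, -39]

Back-substitution:
x₃ = (-39) / (-13) = 3
x₂ = (6 - (3)(3)) / (-1) = 3
x₁ = (6 - (0)(3) - (0)(3)) / (-3) = -2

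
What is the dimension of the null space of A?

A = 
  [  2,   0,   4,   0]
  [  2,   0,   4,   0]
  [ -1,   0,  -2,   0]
nullity(A) = 3

Row reduce:
R2 → R2 - (1)·R1
R3 → R3 + (1/2)·R1
REF = 
  [  2,   0,   4,   0]
  [  0,   0,   0,   0]
  [  0,   0,   0,   0]
Pivot columns: 1 → 1 pivot.
rank(A) = 1, so nullity(A) = 4 - 1 = 3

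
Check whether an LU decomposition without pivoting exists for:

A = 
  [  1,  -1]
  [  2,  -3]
Yes.
A[1,1] = 1 ≠ 0, so Gaussian elimination proceeds without a row swap: multiplier ℓ₂₁ = (2)/(1) = 2, and U[2,2] = -3 - (2)(-1) = -1.
L = 
  [  1,   0]
  [  2,   1]
U = 
  [  1,  -1]
  [  0,  -1]
Check row 2 of LU: [(2)(1), (2)(-1) + (-1)] = [2, -3] = row 2 of A ✓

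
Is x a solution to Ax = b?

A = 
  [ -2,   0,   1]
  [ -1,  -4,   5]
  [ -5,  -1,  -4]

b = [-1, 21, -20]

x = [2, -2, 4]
No

Ax = [0, 26, -24] ≠ b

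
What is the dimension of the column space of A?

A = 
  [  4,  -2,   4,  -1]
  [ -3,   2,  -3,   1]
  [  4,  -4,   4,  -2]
Row reduce:
R2 → R2 + (3/4)·R1
R3 → R3 - (1)·R1
R3 → R3 + (4)·R2
REF = 
  [  4,  -2,   4,  -1]
  [  0, 1/2,   0, 1/4]
  [  0,   0,   0,   0]
Pivot columns: 1, 2 → 2 pivots.
dim(Col(A)) = number of pivot columns = 2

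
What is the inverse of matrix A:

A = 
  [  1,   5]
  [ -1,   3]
det(A) = (1)(3) - (5)(-1) = 8
For a 2×2 matrix, A⁻¹ = (1/det(A)) · [[d, -b], [-c, a]]
    = (1/8) · [[3, -5], [1, 1]]

A⁻¹ = 
  [ 3/8, -5/8]
  [ 1/8,  1/8]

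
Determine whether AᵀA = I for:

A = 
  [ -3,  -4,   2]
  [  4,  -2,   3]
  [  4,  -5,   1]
No

AᵀA = 
  [ 41, -16,  10]
  [-16,  45, -19]
  [ 10, -19,  14]
≠ I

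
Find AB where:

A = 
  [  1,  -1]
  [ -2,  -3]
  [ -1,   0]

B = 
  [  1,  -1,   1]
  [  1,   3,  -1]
A is 3×2 and B is 2×3, so AB is 3×3. Each entry is (row of A)·(column of B):
AB[1,1] = (1)(1) + (-1)(1) = 0
AB[1,2] = (1)(-1) + (-1)(3) = -4
AB[1,3] = (1)(1) + (-1)(-1) = 2
AB[2,1] = (-2)(1) + (-3)(1) = -5
AB[2,2] = (-2)(-1) + (-3)(3) = -7
AB[2,3] = (-2)(1) + (-3)(-1) = 1
AB[3,1] = (-1)(1) + (0)(1) = -1
AB[3,2] = (-1)(-1) + (0)(3) = 1
AB[3,3] = (-1)(1) + (0)(-1) = -1

AB = 
  [  0,  -4,   2]
  [ -5,  -7,   1]
  [ -1,   1,  -1]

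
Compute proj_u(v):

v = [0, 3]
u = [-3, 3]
v·u = (0)(-3) + (3)(3) = 9
u·u = (-3)² + (3)² = 18
proj_u(v) = (v·u / u·u) × u = (9/18) × u = (1/2) × u

proj_u(v) = [-3/2, 3/2]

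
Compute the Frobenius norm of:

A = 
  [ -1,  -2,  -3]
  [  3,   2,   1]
||A||_F = 5.292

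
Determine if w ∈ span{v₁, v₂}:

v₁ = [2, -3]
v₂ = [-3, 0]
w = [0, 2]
Yes

Form the augmented matrix and row-reduce:
[v₁|v₂|w] = 
  [  2,  -3,   0]
  [ -3,   0,   2]
R2 → R2 + (3/2)·R1
REF = 
  [   2,   -3,    0]
  [   0, -9/2,    2]

No row of the form [0 0 | nonzero], so the system is consistent. Back-substitution gives c₁ = -2/3, c₂ = -4/9: w = (-2/3)·v₁ + (-4/9)·v₂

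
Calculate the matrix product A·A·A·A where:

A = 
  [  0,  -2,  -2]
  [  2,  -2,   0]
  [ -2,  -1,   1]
A² = A·A:
A²[1,1] = (0)(0) + (-2)(2) + (-2)(-2) = 0
A²[1,2] = (0)(-2) + (-2)(-2) + (-2)(-1) = 6
A²[1,3] = (0)(-2) + (-2)(0) + (-2)(1) = -2
A²[2,1] = (2)(0) + (-2)(2) + (0)(-2) = -4
A²[2,2] = (2)(-2) + (-2)(-2) + (0)(-1) = 0
A²[2,3] = (2)(-2) + (-2)(0) + (0)(1) = -4
A²[3,1] = (-2)(0) + (-1)(2) + (1)(-2) = -4
A²[3,2] = (-2)(-2) + (-1)(-2) + (1)(-1) = 5
A²[3,3] = (-2)(-2) + (-1)(0) + (1)(1) = 5
A² = 
  [  0,   6,  -2]
  [ -4,   0,  -4]
  [ -4,   5,   5]

A^3 = A^2·A:
A^3[1,1] = (0)(0) + (6)(2) + (-2)(-2) = 16
A^3[1,2] = (0)(-2) + (6)(-2) + (-2)(-1) = -10
A^3[1,3] = (0)(-2) + (6)(0) + (-2)(1) = -2
A^3[2,1] = (-4)(0) + (0)(2) + (-4)(-2) = 8
A^3[2,2] = (-4)(-2) + (0)(-2) + (-4)(-1) = 12
A^3[2,3] = (-4)(-2) + (0)(0) + (-4)(1) = 4
A^3[3,1] = (-4)(0) + (5)(2) + (5)(-2) = 0
A^3[3,2] = (-4)(-2) + (5)(-2) + (5)(-1) = -7
A^3[3,3] = (-4)(-2) + (5)(0) + (5)(1) = 13
A^3 = 
  [ 16, -10,  -2]
  [  8,  12,   4]
  [  0,  -7,  13]

A^4 = A^3·A:
A^4[1,1] = (16)(0) + (-10)(2) + (-2)(-2) = -16
A^4[1,2] = (16)(-2) + (-10)(-2) + (-2)(-1) = -10
A^4[1,3] = (16)(-2) + (-10)(0) + (-2)(1) = -34
A^4[2,1] = (8)(0) + (12)(2) + (4)(-2) = 16
A^4[2,2] = (8)(-2) + (12)(-2) + (4)(-1) = -44
A^4[2,3] = (8)(-2) + (12)(0) + (4)(1) = -12
A^4[3,1] = (0)(0) + (-7)(2) + (13)(-2) = -40
A^4[3,2] = (0)(-2) + (-7)(-2) + (13)(-1) = 1
A^4[3,3] = (0)(-2) + (-7)(0) + (13)(1) = 13
A^4 = 
  [-16, -10, -34]
  [ 16, -44, -12]
  [-40,   1,  13]

Therefore
A^4 = 
  [-16, -10, -34]
  [ 16, -44, -12]
  [-40,   1,  13]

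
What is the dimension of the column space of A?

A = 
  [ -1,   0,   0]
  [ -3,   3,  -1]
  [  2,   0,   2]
Row reduce:
R2 → R2 - (3)·R1
R3 → R3 + (2)·R1
REF = 
  [ -1,   0,   0]
  [  0,   3,  -1]
  [  0,   0,   2]
Pivot columns: 1, 2, 3 → 3 pivots.
dim(Col(A)) = number of pivot columns = 3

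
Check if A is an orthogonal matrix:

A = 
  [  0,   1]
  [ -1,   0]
Yes

AᵀA = 
  [  1,   0]
  [  0,   1]
= I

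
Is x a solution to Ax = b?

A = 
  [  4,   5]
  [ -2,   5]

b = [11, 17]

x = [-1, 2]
No

Ax = [6, 12] ≠ b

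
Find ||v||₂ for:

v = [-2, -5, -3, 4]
7.348

||v||₂ = √((-2)² + (-5)² + (-3)² + (4)²) = √54 = 7.348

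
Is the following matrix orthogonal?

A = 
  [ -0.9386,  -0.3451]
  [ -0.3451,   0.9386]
Yes

AᵀA = 
  [  1.0001,   0]
  [  0,   1.0001]
≈ I (equal to I up to the 4-dp rounding of the entries)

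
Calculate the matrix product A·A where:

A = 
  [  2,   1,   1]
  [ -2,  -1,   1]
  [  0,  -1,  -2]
A² = A·A:
A²[1,1] = (2)(2) + (1)(-2) + (1)(0) = 2
A²[1,2] = (2)(1) + (1)(-1) + (1)(-1) = 0
A²[1,3] = (2)(1) + (1)(1) + (1)(-2) = 1
A²[2,1] = (-2)(2) + (-1)(-2) + (1)(0) = -2
A²[2,2] = (-2)(1) + (-1)(-1) + (1)(-1) = -2
A²[2,3] = (-2)(1) + (-1)(1) + (1)(-2) = -5
A²[3,1] = (0)(2) + (-1)(-2) + (-2)(0) = 2
A²[3,2] = (0)(1) + (-1)(-1) + (-2)(-1) = 3
A²[3,3] = (0)(1) + (-1)(1) + (-2)(-2) = 3
A² = 
  [  2,   0,   1]
  [ -2,  -2,  -5]
  [  2,   3,   3]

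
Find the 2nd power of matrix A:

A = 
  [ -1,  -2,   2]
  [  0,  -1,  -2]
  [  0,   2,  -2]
A² = A·A:
A²[1,1] = (-1)(-1) + (-2)(0) + (2)(0) = 1
A²[1,2] = (-1)(-2) + (-2)(-1) + (2)(2) = 8
A²[1,3] = (-1)(2) + (-2)(-2) + (2)(-2) = -2
A²[2,1] = (0)(-1) + (-1)(0) + (-2)(0) = 0
A²[2,2] = (0)(-2) + (-1)(-1) + (-2)(2) = -3
A²[2,3] = (0)(2) + (-1)(-2) + (-2)(-2) = 6
A²[3,1] = (0)(-1) + (2)(0) + (-2)(0) = 0
A²[3,2] = (0)(-2) + (2)(-1) + (-2)(2) = -6
A²[3,3] = (0)(2) + (2)(-2) + (-2)(-2) = 0
A² = 
  [  1,   8,  -2]
  [  0,  -3,   6]
  [  0,  -6,   0]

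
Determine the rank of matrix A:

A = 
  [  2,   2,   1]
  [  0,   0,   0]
Row reduce:
(no row operations needed)
REF = 
  [  2,   2,   1]
  [  0,   0,   0]
Pivot columns: 1 → 1 pivot.

rank(A) = 1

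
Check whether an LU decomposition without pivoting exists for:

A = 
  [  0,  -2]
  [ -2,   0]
No.
A[1,1] = 0 but A[2,1] = -2 ≠ 0. Any LU with L unit lower triangular has (LU)[1,1] = U[1,1] and (LU)[2,1] = L[2,1]·U[1,1]; matching A forces U[1,1] = 0, which then forces (LU)[2,1] = 0 ≠ -2. A row swap (pivoting) is required.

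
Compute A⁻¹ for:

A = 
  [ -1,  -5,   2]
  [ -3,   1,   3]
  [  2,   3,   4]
det(A) = (-1)·((1)(4) - (3)(3)) - (-5)·((-3)(4) - (3)(2)) + (2)·((-3)(3) - (1)(2))
  = (-1)(-5) - (-5)(-18) + (2)(-11)
  = -107
det(A) = -107 ≠ 0, so A is invertible.

Cofactors Cᵢⱼ = (-1)ⁱ⁺ʲ·Mᵢⱼ:
C = 
  [ -5,  18, -11]
  [ 26,  -8,  -7]
  [-17,  -3, -16]

adj(A) = Cᵀ:
adj(A) = 
  [ -5,  26, -17]
  [ 18,  -8,  -3]
  [-11,  -7, -16]

A⁻¹ = (-1/107) · adj(A):
A⁻¹ = 
  [  5/107, -26/107,  17/107]
  [-18/107,   8/107,   3/107]
  [ 11/107,   7/107,  16/107]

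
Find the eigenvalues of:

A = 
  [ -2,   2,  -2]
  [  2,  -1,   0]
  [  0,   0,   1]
Characteristic polynomial: det(λI - A) = λ³ + 2λ² - 5λ + 2
Testing integer divisors of the constant term: p(1) = 0, so (λ - 1) is a factor:
p(λ) = (λ - 1)(λ² + 3λ - 2)
λ² + 3λ - 2 = 0  ⇒  λ = (-3 ± √((3)² - 4·(-2)))/2 = (-3 ± √(17))/2
  = (-3 + √17)/2,  (-3 - √17)/2

λ = 1, (-3 + √17)/2, (-3 - √17)/2  (≈ 1, 0.5616, -3.562)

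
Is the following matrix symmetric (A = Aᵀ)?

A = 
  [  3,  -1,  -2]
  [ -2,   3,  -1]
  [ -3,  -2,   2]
No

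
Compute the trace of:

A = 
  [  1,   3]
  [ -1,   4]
5

tr(A) = 1 + 4 = 5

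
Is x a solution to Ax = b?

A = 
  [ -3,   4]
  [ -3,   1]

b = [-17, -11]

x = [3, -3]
No

Ax = [-21, -12] ≠ b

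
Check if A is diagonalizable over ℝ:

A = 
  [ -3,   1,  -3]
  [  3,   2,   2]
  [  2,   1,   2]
Yes

Characteristic polynomial: det(λI - A) = λ³ - λ² - 7λ + 5
By the rational root theorem any rational root is an integer dividing 5; none of those is a root, so p(λ) has no rational roots and hence (being an irreducible cubic) no repeated roots.
Discriminant of the cubic: Δ = 1396
Δ > 0 ⇒ three distinct real eigenvalues: λ ≈ -2.537, 0.6932, 2.843
Three distinct real eigenvalues, so A has 3 independent eigenvectors.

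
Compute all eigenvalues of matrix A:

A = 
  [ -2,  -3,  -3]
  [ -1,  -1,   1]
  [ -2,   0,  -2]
λ = -2, (-3 + √37)/2, (-3 - √37)/2  (≈ -2, 1.541, -4.541)

Characteristic polynomial: det(λI - A) = λ³ + 5λ² - λ - 14
Testing integer divisors of the constant term: p(-2) = 0, so (λ + 2) is a factor:
p(λ) = (λ + 2)(λ² + 3λ - 7)
λ² + 3λ - 7 = 0  ⇒  λ = (-3 ± √((3)² - 4·(-7)))/2 = (-3 ± √(37))/2
  = (-3 + √37)/2,  (-3 - √37)/2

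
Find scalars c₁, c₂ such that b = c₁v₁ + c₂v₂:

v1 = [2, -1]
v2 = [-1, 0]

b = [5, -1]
c1 = 1, c2 = -3

b = 1·v1 + -3·v2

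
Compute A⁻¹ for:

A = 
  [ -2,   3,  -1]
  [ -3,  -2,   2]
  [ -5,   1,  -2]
det(A) = (-2)·((-2)(-2) - (2)(1)) - (3)·((-3)(-2) - (2)(-5)) + (-1)·((-3)(1) - (-2)(-5))
  = (-2)(2) - (3)(16) + (-1)(-13)
  = -39
det(A) = -39 ≠ 0, so A is invertible.

Cofactors Cᵢⱼ = (-1)ⁱ⁺ʲ·Mᵢⱼ:
C = 
  [  2, -16, -13]
  [  5,  -1, -13]
  [  4,   7,  13]

adj(A) = Cᵀ:
adj(A) = 
  [  2,   5,   4]
  [-16,  -1,   7]
  [-13, -13,  13]

A⁻¹ = (-1/39) · adj(A):
A⁻¹ = 
  [-2/39, -5/39, -4/39]
  [16/39,  1/39, -7/39]
  [  1/3,   1/3,  -1/3]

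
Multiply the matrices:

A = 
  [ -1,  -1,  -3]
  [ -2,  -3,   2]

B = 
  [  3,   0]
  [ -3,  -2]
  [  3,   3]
AB = 
  [ -9,  -7]
  [  9,  12]

A is 2×3 and B is 3×2, so AB is 2×2. Each entry is (row of A)·(column of B):
AB[1,1] = (-1)(3) + (-1)(-3) + (-3)(3) = -9
AB[1,2] = (-1)(0) + (-1)(-2) + (-3)(3) = -7
AB[2,1] = (-2)(3) + (-3)(-3) + (2)(3) = 9
AB[2,2] = (-2)(0) + (-3)(-2) + (2)(3) = 12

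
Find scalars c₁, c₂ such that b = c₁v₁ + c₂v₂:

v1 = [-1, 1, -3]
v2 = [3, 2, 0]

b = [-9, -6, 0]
c1 = 0, c2 = -3

b = 0·v1 + -3·v2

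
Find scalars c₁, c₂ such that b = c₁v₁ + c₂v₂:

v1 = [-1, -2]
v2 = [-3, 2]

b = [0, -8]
c1 = 3, c2 = -1

b = 3·v1 + -1·v2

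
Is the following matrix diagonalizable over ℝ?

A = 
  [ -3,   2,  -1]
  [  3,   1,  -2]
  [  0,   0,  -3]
Yes

Characteristic polynomial: det(λI - A) = λ³ + 5λ² - 3λ - 27
Testing integer divisors of the constant term: p(-3) = 0, so (λ + 3) is a factor:
p(λ) = (λ + 3)(λ² + 2λ - 9)
λ² + 2λ - 9 = 0  ⇒  λ = (-2 ± √((2)² - 4·(-9)))/2 = (-2 ± √(40))/2
  = -1 + √10,  -1 - √10
Eigenvalues: -3, -1 + √10, -1 - √10  (≈ -3, 2.162, -4.162)
The two irrational eigenvalues are distinct (simple), so each has alg. mult. = geom. mult. = 1.
λ=-3: alg. mult. = 1, geom. mult. = 3 - rank(A - (-3)I) = 3 - 2 = 1
Sum of geometric multiplicities equals n, so A has n independent eigenvectors.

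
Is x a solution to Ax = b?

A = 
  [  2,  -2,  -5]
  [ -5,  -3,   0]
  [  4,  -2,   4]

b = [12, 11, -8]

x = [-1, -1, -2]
No

Ax = [10, 8, -10] ≠ b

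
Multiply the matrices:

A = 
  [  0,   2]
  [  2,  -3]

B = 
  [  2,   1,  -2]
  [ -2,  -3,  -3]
A is 2×2 and B is 2×3, so AB is 2×3. Each entry is (row of A)·(column of B):
AB[1,1] = (0)(2) + (2)(-2) = -4
AB[1,2] = (0)(1) + (2)(-3) = -6
AB[1,3] = (0)(-2) + (2)(-3) = -6
AB[2,1] = (2)(2) + (-3)(-2) = 10
AB[2,2] = (2)(1) + (-3)(-3) = 11
AB[2,3] = (2)(-2) + (-3)(-3) = 5

AB = 
  [ -4,  -6,  -6]
  [ 10,  11,   5]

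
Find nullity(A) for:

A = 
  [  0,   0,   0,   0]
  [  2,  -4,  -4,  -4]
nullity(A) = 3

Row reduce:
Swap R1 ↔ R2
REF = 
  [  2,  -4,  -4,  -4]
  [  0,   0,   0,   0]
Pivot columns: 1 → 1 pivot.
rank(A) = 1, so nullity(A) = 4 - 1 = 3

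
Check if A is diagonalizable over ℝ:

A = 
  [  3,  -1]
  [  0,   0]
Yes

tr(A) = 3, det(A) = 0
Characteristic polynomial: λ² - tr(A)λ + det(A) = λ² - 3λ
λ² - 3λ = λ(λ - 3)
Eigenvalues: 3, 0
λ=0: alg. mult. = 1, geom. mult. = 2 - rank(A - (0)I) = 2 - 1 = 1
λ=3: alg. mult. = 1, geom. mult. = 2 - rank(A - (3)I) = 2 - 1 = 1
Sum of geometric multiplicities equals n, so A has n independent eigenvectors.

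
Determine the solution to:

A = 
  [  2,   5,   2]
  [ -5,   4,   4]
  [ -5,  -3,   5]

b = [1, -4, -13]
Row reduce the augmented matrix [A|b]:
R2 → R2 + (5/2)·R1
R3 → R3 + (5/2)·R1
R3 → R3 - (19/33)·R2
REF = 
  [      2,       5,       2,       1]
  [      0,    33/2,       9,    -3/2]
  [      0,       0,   53/11, -106/11]

Back-substitution:
x₃ = (-106/11) / (53/11) = -2
x₂ = (-3/2 - (9)(-2)) / (33/2) = 1
x₁ = (1 - (5)(1) - (2)(-2)) / 2 = 0

x = [0, 1, -2]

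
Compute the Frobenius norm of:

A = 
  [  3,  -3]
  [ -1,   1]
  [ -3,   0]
||A||_F = 5.385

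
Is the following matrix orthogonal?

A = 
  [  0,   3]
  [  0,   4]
No

AᵀA = 
  [  0,   0]
  [  0,  25]
≠ I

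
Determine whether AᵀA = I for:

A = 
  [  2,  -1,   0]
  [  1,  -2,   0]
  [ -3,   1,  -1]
No

AᵀA = 
  [ 14,  -7,   3]
  [ -7,   6,  -1]
  [  3,  -1,   1]
≠ I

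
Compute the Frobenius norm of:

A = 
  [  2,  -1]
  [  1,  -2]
||A||_F = 3.162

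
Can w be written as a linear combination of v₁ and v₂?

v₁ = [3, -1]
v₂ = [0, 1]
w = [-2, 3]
Yes

Form the augmented matrix and row-reduce:
[v₁|v₂|w] = 
  [  3,   0,  -2]
  [ -1,   1,   3]
R2 → R2 + (1/3)·R1
REF = 
  [  3,   0,  -2]
  [  0,   1, 7/3]

No row of the form [0 0 | nonzero], so the system is consistent. Back-substitution gives c₁ = -2/3, c₂ = 7/3: w = (-2/3)·v₁ + (7/3)·v₂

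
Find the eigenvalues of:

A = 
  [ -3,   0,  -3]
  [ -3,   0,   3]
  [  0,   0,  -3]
λ = 0, -3, -3

Characteristic polynomial: det(λI - A) = λ³ + 6λ² + 9λ
The constant term is 0, so λ = 0 is a root: p(λ) = λ(λ² + 6λ + 9)
λ² + 6λ + 9 = (λ + 3)²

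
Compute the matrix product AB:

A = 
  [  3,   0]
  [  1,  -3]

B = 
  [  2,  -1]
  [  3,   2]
AB = 
  [  6,  -3]
  [ -7,  -7]

A is 2×2 and B is 2×2, so AB is 2×2. Each entry is (row of A)·(column of B):
AB[1,1] = (3)(2) + (0)(3) = 6
AB[1,2] = (3)(-1) + (0)(2) = -3
AB[2,1] = (1)(2) + (-3)(3) = -7
AB[2,2] = (1)(-1) + (-3)(2) = -7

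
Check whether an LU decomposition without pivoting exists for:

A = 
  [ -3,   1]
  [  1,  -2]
Yes.
A[1,1] = -3 ≠ 0, so Gaussian elimination proceeds without a row swap: multiplier ℓ₂₁ = (1)/(-3) = -1/3, and U[2,2] = -2 - (-1/3)(1) = -5/3.
L = 
  [   1,    0]
  [-1/3,    1]
U = 
  [  -3,    1]
  [   0, -5/3]
Check row 2 of LU: [(-1/3)(-3), (-1/3)(1) + (-5/3)] = [1, -2] = row 2 of A ✓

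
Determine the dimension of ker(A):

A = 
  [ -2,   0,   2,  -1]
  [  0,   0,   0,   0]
nullity(A) = 3

Row reduce:
(no row operations needed)
REF = 
  [ -2,   0,   2,  -1]
  [  0,   0,   0,   0]
Pivot columns: 1 → 1 pivot.
rank(A) = 1, so nullity(A) = 4 - 1 = 3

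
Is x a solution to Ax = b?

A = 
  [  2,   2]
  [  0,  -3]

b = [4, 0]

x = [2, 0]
Yes

Ax = [4, 0] = b ✓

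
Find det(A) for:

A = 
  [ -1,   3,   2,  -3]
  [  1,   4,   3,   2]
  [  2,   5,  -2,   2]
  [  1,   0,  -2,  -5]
-274

Cofactor expansion along row 1: det(A) = a₁₁M₁₁ - a₁₂M₁₂ + a₁₃M₁₃ - a₁₄M₁₄

M₁₁ = det[[4, 3, 2]; [5, -2, 2]; [0, -2, -5]]
  = (4)·((-2)(-5) - (2)(-2)) - (3)·((5)(-5) - (2)(0)) + (2)·((5)(-2) - (-2)(0))
  = (4)(14) - (3)(-25) + (2)(-10)
  = 111
M₁₂ = det[[1, 3, 2]; [2, -2, 2]; [1, -2, -5]]
  = (1)·((-2)(-5) - (2)(-2)) - (3)·((2)(-5) - (2)(1)) + (2)·((2)(-2) - (-2)(1))
  = (1)(14) - (3)(-12) + (2)(-2)
  = 46
M₁₃ = det[[1, 4, 2]; [2, 5, 2]; [1, 0, -5]]
  = (1)·((5)(-5) - (2)(0)) - (4)·((2)(-5) - (2)(1)) + (2)·((2)(0) - (5)(1))
  = (1)(-25) - (4)(-12) + (2)(-5)
  = 13
M₁₄ = det[[1, 4, 3]; [2, 5, -2]; [1, 0, -2]]
  = (1)·((5)(-2) - (-2)(0)) - (4)·((2)(-2) - (-2)(1)) + (3)·((2)(0) - (5)(1))
  = (1)(-10) - (4)(-2) + (3)(-5)
  = -17

det(A) = (-1)(111) - (3)(46) + (2)(13) - (-3)(-17) = -274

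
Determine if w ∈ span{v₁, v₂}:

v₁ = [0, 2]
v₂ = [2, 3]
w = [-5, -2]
Yes

Form the augmented matrix and row-reduce:
[v₁|v₂|w] = 
  [  0,   2,  -5]
  [  2,   3,  -2]
Swap R1 ↔ R2
REF = 
  [  2,   3,  -2]
  [  0,   2,  -5]

No row of the form [0 0 | nonzero], so the system is consistent. Back-substitution gives c₁ = 11/4, c₂ = -5/2: w = (11/4)·v₁ + (-5/2)·v₂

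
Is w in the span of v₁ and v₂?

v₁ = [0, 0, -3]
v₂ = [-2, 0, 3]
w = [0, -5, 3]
No

Form the augmented matrix and row-reduce:
[v₁|v₂|w] = 
  [  0,  -2,   0]
  [  0,   0,  -5]
  [ -3,   3,   3]
Swap R1 ↔ R3
Swap R2 ↔ R3
REF = 
  [ -3,   3,   3]
  [  0,  -2,   0]
  [  0,   0,  -5]

Row 3 reads [0 0 | -5], i.e. 0 = -5, so the system is inconsistent and w ∉ span{v₁, v₂}.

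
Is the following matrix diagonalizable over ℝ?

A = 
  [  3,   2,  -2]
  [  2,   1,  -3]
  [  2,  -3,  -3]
Yes

Characteristic polynomial: det(λI - A) = λ³ - λ² - 18λ + 20
By the rational root theorem any rational root is an integer dividing 20; none of those is a root, so p(λ) has no rational roots and hence (being an irreducible cubic) no repeated roots.
Discriminant of the cubic: Δ = 19412
Δ > 0 ⇒ three distinct real eigenvalues: λ ≈ -4.287, 1.119, 4.168
Three distinct real eigenvalues, so A has 3 independent eigenvectors.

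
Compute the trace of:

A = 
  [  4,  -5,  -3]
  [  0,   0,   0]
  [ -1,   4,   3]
7

tr(A) = 4 + 0 + 3 = 7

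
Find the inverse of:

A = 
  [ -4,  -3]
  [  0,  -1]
det(A) = (-4)(-1) - (-3)(0) = 4
For a 2×2 matrix, A⁻¹ = (1/det(A)) · [[d, -b], [-c, a]]
    = (1/4) · [[-1, 3], [0, -4]]

A⁻¹ = 
  [-1/4,  3/4]
  [   0,   -1]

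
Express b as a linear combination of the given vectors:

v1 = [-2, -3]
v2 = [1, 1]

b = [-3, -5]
c1 = 2, c2 = 1

b = 2·v1 + 1·v2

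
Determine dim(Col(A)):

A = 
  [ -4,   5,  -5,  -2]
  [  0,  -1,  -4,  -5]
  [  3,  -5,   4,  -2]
Row reduce:
R3 → R3 + (3/4)·R1
R3 → R3 - (5/4)·R2
REF = 
  [  -4,    5,   -5,   -2]
  [   0,   -1,   -4,   -5]
  [   0,    0, 21/4, 11/4]
Pivot columns: 1, 2, 3 → 3 pivots.
dim(Col(A)) = number of pivot columns = 3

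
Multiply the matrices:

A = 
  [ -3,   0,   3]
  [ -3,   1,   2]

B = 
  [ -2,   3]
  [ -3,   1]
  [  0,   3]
A is 2×3 and B is 3×2, so AB is 2×2. Each entry is (row of A)·(column of B):
AB[1,1] = (-3)(-2) + (0)(-3) + (3)(0) = 6
AB[1,2] = (-3)(3) + (0)(1) + (3)(3) = 0
AB[2,1] = (-3)(-2) + (1)(-3) + (2)(0) = 3
AB[2,2] = (-3)(3) + (1)(1) + (2)(3) = -2

AB = 
  [  6,   0]
  [  3,  -2]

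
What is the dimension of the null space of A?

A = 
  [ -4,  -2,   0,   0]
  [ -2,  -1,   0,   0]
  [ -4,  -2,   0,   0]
nullity(A) = 3

Row reduce:
R2 → R2 - (1/2)·R1
R3 → R3 - (1)·R1
REF = 
  [ -4,  -2,   0,   0]
  [  0,   0,   0,   0]
  [  0,   0,   0,   0]
Pivot columns: 1 → 1 pivot.
rank(A) = 1, so nullity(A) = 4 - 1 = 3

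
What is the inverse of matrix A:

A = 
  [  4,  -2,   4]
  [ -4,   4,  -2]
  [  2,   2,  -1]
det(A) = (4)·((4)(-1) - (-2)(2)) - (-2)·((-4)(-1) - (-2)(2)) + (4)·((-4)(2) - (4)(2))
  = (4)(0) - (-2)(8) + (4)(-16)
  = -48
det(A) = -48 ≠ 0, so A is invertible.

Cofactors Cᵢⱼ = (-1)ⁱ⁺ʲ·Mᵢⱼ:
C = 
  [  0,  -8, -16]
  [  6, -12, -12]
  [-12,  -8,   8]

adj(A) = Cᵀ:
adj(A) = 
  [  0,   6, -12]
  [ -8, -12,  -8]
  [-16, -12,   8]

A⁻¹ = (-1/48) · adj(A):
A⁻¹ = 
  [   0, -1/8,  1/4]
  [ 1/6,  1/4,  1/6]
  [ 1/3,  1/4, -1/6]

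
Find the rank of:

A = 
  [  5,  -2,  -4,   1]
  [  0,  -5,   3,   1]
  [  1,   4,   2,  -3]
Row reduce:
R3 → R3 - (1/5)·R1
R3 → R3 + (22/25)·R2
REF = 
  [     5,     -2,     -4,      1]
  [     0,     -5,      3,      1]
  [     0,      0, 136/25, -58/25]
Pivot columns: 1, 2, 3 → 3 pivots.

rank(A) = 3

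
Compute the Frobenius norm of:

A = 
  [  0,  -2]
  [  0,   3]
||A||_F = 3.606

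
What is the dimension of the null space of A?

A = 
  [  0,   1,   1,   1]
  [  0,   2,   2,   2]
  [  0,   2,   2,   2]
nullity(A) = 3

Row reduce:
R2 → R2 - (2)·R1
R3 → R3 - (2)·R1
REF = 
  [  0,   1,   1,   1]
  [  0,   0,   0,   0]
  [  0,   0,   0,   0]
Pivot columns: 2 → 1 pivot.
rank(A) = 1, so nullity(A) = 4 - 1 = 3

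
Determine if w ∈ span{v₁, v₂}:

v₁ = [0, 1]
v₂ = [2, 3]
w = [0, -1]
Yes

Form the augmented matrix and row-reduce:
[v₁|v₂|w] = 
  [  0,   2,   0]
  [  1,   3,  -1]
Swap R1 ↔ R2
REF = 
  [  1,   3,  -1]
  [  0,   2,   0]

No row of the form [0 0 | nonzero], so the system is consistent. Back-substitution gives c₁ = -1, c₂ = 0: w = (-1)·v₁ + (0)·v₂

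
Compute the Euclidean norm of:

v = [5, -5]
7.071

||v||₂ = √((5)² + (-5)²) = √50 = 7.071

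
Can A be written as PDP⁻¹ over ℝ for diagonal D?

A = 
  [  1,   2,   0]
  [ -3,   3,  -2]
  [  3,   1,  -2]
No

Characteristic polynomial: det(λI - A) = λ³ - 2λ² + 3λ + 28
By the rational root theorem any rational root is an integer dividing 28; none of those is a root, so p(λ) has no rational roots and hence (being an irreducible cubic) no repeated roots.
Discriminant of the cubic: Δ = -23368
Δ < 0 ⇒ one real eigenvalue and a complex-conjugate pair: λ ≈ 2.12 + 2.829i, 2.12 - 2.829i, -2.24
Has complex eigenvalues (not diagonalizable over ℝ).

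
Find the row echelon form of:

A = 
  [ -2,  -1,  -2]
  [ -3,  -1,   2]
Row operations:
R2 → R2 - (3/2)·R1

Resulting echelon form:
REF = 
  [ -2,  -1,  -2]
  [  0, 1/2,   5]

Rank = 2 (number of non-zero pivot rows).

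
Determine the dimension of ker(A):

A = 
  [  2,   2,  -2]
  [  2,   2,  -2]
nullity(A) = 2

Row reduce:
R2 → R2 - (1)·R1
REF = 
  [  2,   2,  -2]
  [  0,   0,   0]
Pivot columns: 1 → 1 pivot.
rank(A) = 1, so nullity(A) = 3 - 1 = 2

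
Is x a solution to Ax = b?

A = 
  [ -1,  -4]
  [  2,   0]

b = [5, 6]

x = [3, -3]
No

Ax = [9, 6] ≠ b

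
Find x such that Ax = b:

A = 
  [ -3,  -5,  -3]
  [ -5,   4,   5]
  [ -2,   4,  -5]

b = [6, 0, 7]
x = [-1, 0, -1]

Row reduce the augmented matrix [A|b]:
R2 → R2 - (5/3)·R1
R3 → R3 - (2/3)·R1
R3 → R3 - (22/37)·R2
REF = 
  [     -3,      -5,      -3,       6]
  [      0,    37/3,      10,     -10]
  [      0,       0, -331/37,  331/37]

Back-substitution:
x₃ = (331/37) / (-331/37) = -1
x₂ = (-10 - (10)(-1)) / (37/3) = 0
x₁ = (6 - (-5)(0) - (-3)(-1)) / (-3) = -1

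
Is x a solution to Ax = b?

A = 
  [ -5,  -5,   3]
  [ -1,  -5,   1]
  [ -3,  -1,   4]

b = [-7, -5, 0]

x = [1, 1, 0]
No

Ax = [-10, -6, -4] ≠ b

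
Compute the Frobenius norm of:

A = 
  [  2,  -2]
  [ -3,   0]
||A||_F = 4.123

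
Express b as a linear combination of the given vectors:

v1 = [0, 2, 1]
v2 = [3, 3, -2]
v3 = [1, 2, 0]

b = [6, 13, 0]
c1 = 2, c2 = 1, c3 = 3

b = 2·v1 + 1·v2 + 3·v3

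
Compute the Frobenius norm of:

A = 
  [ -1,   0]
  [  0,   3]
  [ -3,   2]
||A||_F = 4.796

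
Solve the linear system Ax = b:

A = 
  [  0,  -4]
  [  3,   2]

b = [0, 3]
x = [1, 0]

Row reduce the augmented matrix [A|b]:
Swap R1 ↔ R2
REF = 
  [  3,   2,   3]
  [  0,  -4,   0]

Back-substitution:
x₂ = 0 / (-4) = 0
x₁ = (3 - (2)(0)) / 3 = 1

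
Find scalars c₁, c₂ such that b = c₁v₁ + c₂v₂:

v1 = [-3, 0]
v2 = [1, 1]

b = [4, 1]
c1 = -1, c2 = 1

b = -1·v1 + 1·v2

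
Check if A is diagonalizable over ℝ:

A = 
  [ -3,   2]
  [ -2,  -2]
No

tr(A) = -5, det(A) = 10
Characteristic polynomial: λ² - tr(A)λ + det(A) = λ² + 5λ + 10
λ² + 5λ + 10 = 0  ⇒  λ = (-5 ± √((5)² - 4·(10)))/2 = (-5 ± √(-15))/2
  = (-5 + i√15)/2,  (-5 - i√15)/2
Eigenvalues: (-5 + i√15)/2, (-5 - i√15)/2  (≈ -2.5 + 1.936i, -2.5 - 1.936i)
Has complex eigenvalues (not diagonalizable over ℝ).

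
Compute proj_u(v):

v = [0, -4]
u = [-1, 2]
proj_u(v) = [8/5, -16/5]

v·u = (0)(-1) + (-4)(2) = -8
u·u = (-1)² + (2)² = 5
proj_u(v) = (v·u / u·u) × u = (-8/5) × u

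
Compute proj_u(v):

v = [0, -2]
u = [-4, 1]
proj_u(v) = [8/17, -2/17]

v·u = (0)(-4) + (-2)(1) = -2
u·u = (-4)² + (1)² = 17
proj_u(v) = (v·u / u·u) × u = (-2/17) × u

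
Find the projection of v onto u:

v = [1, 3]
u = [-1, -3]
v·u = (1)(-1) + (3)(-3) = -10
u·u = (-1)² + (-3)² = 10
proj_u(v) = (v·u / u·u) × u = (-10/10) × u = (-1) × u

proj_u(v) = [1, 3]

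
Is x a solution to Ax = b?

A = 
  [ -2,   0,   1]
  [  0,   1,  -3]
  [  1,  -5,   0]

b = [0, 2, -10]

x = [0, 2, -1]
No

Ax = [-1, 5, -10] ≠ b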